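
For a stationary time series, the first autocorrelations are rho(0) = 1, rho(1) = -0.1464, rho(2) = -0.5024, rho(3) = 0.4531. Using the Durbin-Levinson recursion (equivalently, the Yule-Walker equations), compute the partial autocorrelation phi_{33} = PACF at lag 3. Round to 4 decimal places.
\phi_{33} = 0.3750

The PACF at lag k is phi_{kk}, the last component of the solution
to the Yule-Walker system G_k phi = r_k where
  (G_k)_{ij} = rho(|i - j|), (r_k)_i = rho(i), i,j = 1..k.
Equivalently, Durbin-Levinson gives phi_{kk} iteratively:
  phi_{11} = rho(1)
  phi_{kk} = [rho(k) - sum_{j=1..k-1} phi_{k-1,j} rho(k-j)]
            / [1 - sum_{j=1..k-1} phi_{k-1,j} rho(j)],
  phi_{k,j} = phi_{k-1,j} - phi_{kk} phi_{k-1,k-j},  j = 1..k-1.
Step k = 1:
  phi_11 = rho(1) = -0.1464.
Step k = 2:
  phi_22 = [rho(2) - phi_11 rho(1)] / [1 - phi_11 rho(1)] = [-0.5024 - (-0.1464)(-0.1464)] / [1 - (-0.1464)(-0.1464)]
         = -0.52383296 / 0.97856704 = -0.535306.
  Update: phi_21 = phi_11 - phi_22 phi_11 = -0.1464 - (-0.535306)(-0.1464) = -0.224769.
Step k = 3:
  phi_33 = [rho(3) - phi_21 rho(2) - phi_22 rho(1)] / [1 - phi_21 rho(1) - phi_22 rho(2)]
    numerator   = 0.4531 - (-0.224769)(-0.5024) - (-0.535306)(-0.1464) = 0.26180732
    denominator = 1 - (-0.224769)(-0.1464) - (-0.535306)(-0.5024) = 0.69815603
  phi_33 = 0.26180732 / 0.69815603 = 0.375.
Therefore phi_{33} = 0.3750.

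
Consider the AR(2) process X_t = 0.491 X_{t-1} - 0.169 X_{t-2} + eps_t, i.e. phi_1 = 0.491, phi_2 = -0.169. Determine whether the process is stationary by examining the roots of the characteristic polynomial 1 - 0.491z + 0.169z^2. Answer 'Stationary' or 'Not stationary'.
\text{Stationary}

The AR(p) characteristic polynomial is P(z) = 1 - 0.491z + 0.169z^2.
Stationarity requires all roots to lie outside the unit circle, i.e. |z| > 1 for every root.
Set 1 + (-0.491) z + (0.169) z^2 = 0, i.e. a z^2 + b z + c = 0 with a = 0.169, b = -0.491, c = 1.
Discriminant D = b^2 - 4ac = (-0.491)^2 - 4*(0.169)*1 = 0.241081 - (0.676) = -0.434919.
D < 0, so the roots are the complex-conjugate pair z = (-b +/- i sqrt(-D)) / (2a) = 1.4527 +/- 1.9511i.
For a conjugate pair |z|^2 = z * conj(z) = (product of roots) = c/a = 1/(0.169) = 5.91716, so |z| = sqrt(5.91716) = 2.4325 for both roots.
Moduli of all roots: 2.4325, 2.4325.
All moduli strictly greater than 1? Yes.
Verdict: Stationary.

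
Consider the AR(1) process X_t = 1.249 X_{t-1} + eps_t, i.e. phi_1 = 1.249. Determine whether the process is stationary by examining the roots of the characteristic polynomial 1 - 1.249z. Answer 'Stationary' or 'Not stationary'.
\text{Not stationary}

The AR(p) characteristic polynomial is P(z) = 1 - 1.249z.
Stationarity requires all roots to lie outside the unit circle, i.e. |z| > 1 for every root.
This is linear in z: 1 + (-1.249) z = 0  =>  z = -1/(-1.249) = 0.800641,  |z| = 0.800641.
Moduli of all roots: 0.8006.
All moduli strictly greater than 1? No.
Verdict: Not stationary.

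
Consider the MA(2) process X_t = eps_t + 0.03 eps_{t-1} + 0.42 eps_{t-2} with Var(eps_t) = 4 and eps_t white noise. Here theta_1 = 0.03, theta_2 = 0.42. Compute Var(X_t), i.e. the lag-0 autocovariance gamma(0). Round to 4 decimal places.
\gamma(0) = 4.7092

For an MA(q) process X_t = eps_t + sum_i theta_i eps_{t-i} with
Var(eps_t) = sigma^2, the variance is
  gamma(0) = sigma^2 * (1 + sum_i theta_i^2).
  sum_i theta_i^2 = (0.03)^2 + (0.42)^2 = 0.0009 + 0.1764 = 0.1773.
  gamma(0) = 4 * (1 + 0.1773) = 4 * 1.1773 = 4.7092.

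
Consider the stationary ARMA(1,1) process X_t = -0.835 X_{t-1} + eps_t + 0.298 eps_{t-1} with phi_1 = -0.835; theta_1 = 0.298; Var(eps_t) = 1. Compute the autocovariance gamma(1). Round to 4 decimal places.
\gamma(1) = -1.3323

Multiply the model equation by X_{t-k} and take expectations. With theta_0 = psi_0 = 1 and psi_j the MA(infinity) weights, this gives
  gamma(k) - sum_i phi_i gamma(k-i) = c_k,
  c_k = sigma^2 * sum_{j=k..q} theta_j psi_{j-k}   (c_k = 0 for k > q),
using gamma(-m) = gamma(m).
psi-weights needed (psi_j = theta_j + sum_i phi_i psi_{j-i}):
  psi_1 = theta_1 + phi_1 = 0.298 + (-0.835) = -0.537
Right-hand sides:
  c_0 = sigma^2 (1 + theta_1 psi_1) = 1 * (1 + (0.298)(-0.537)) = 1 * 0.839974 = 0.839974
  c_1 = sigma^2 theta_1 = 1 * (0.298) = 0.298
  c_2 = 0
Equations for k = 0 and k = 1 (AR order 1):
  gamma(0) = phi_1 gamma(1) + c_0
  gamma(1) = phi_1 gamma(0) + c_1
Substituting the second into the first: gamma(0) (1 - phi_1^2) = c_0 + phi_1 c_1, so
  gamma(0) = (c_0 + phi_1 c_1) / (1 - phi_1^2) = (0.839974 + (-0.835)(0.298)) / (1 - (-0.835)^2) = 0.591144 / 0.302775 = 1.95242.
  gamma(1) = phi_1 gamma(0) + c_1 = (-0.835)(1.95242) + (0.298) = -1.332271.
Therefore gamma(1) = -1.3323 (to 4 decimal places).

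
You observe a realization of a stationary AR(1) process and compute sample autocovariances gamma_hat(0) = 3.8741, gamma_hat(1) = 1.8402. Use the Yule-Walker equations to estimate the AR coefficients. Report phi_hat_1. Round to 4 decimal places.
\hat\phi_{1} = 0.4750

The Yule-Walker equations for an AR(p) process read, in matrix form,
  Gamma_p phi = r_p,   with   (Gamma_p)_{ij} = gamma(|i - j|),
                       (r_p)_i = gamma(i),   i,j = 1..p.
Substitute the sample gammas (Toeplitz matrix and right-hand side of size 1):
  Gamma_p = [[3.8741]]
  r_p     = [1.8402]
With p = 1 this is the single equation gamma(0) phi_1 = gamma(1):
  phi_hat_1 = gamma(1) / gamma(0) = 1.8402 / 3.8741 = 0.4750.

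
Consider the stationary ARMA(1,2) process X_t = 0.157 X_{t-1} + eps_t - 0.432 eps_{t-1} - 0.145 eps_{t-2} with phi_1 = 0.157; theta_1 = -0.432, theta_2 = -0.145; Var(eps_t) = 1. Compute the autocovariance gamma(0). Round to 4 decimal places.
\gamma(0) = 1.1119

Multiply the model equation by X_{t-k} and take expectations. With theta_0 = psi_0 = 1 and psi_j the MA(infinity) weights, this gives
  gamma(k) - sum_i phi_i gamma(k-i) = c_k,
  c_k = sigma^2 * sum_{j=k..q} theta_j psi_{j-k}   (c_k = 0 for k > q),
using gamma(-m) = gamma(m).
psi-weights needed (psi_j = theta_j + sum_i phi_i psi_{j-i}):
  psi_1 = theta_1 + phi_1 = -0.432 + (0.157) = -0.275
  psi_2 = theta_2 + phi_1 psi_1 = -0.145 + (0.157)(-0.275) = -0.188175
Right-hand sides:
  c_0 = sigma^2 (1 + theta_1 psi_1 + theta_2 psi_2) = 1 * (1 + (-0.432)(-0.275) + (-0.145)(-0.188175)) = 1 * 1.146085 = 1.146085
  c_1 = sigma^2 (theta_1 + theta_2 psi_1) = 1 * (-0.432 + (-0.145)(-0.275)) = -0.392125
  c_2 = sigma^2 theta_2 = 1 * (-0.145) = -0.145
Equations for k = 0 and k = 1 (AR order 1):
  gamma(0) = phi_1 gamma(1) + c_0
  gamma(1) = phi_1 gamma(0) + c_1
Substituting the second into the first: gamma(0) (1 - phi_1^2) = c_0 + phi_1 c_1, so
  gamma(0) = (c_0 + phi_1 c_1) / (1 - phi_1^2) = (1.146085 + (0.157)(-0.392125)) / (1 - (0.157)^2) = 1.084522 / 0.975351 = 1.11193.
Therefore gamma(0) = 1.1119 (to 4 decimal places).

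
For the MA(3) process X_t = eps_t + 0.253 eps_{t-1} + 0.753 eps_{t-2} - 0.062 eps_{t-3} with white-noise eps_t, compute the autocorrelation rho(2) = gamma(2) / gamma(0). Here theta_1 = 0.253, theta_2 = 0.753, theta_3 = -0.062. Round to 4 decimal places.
\rho(2) = 0.4510

For an MA(q) process with theta_0 = 1, the autocovariance is
  gamma(k) = sigma^2 * sum_{i=0..q-k} theta_i * theta_{i+k},
and rho(k) = gamma(k) / gamma(0). Sigma^2 cancels.
  numerator   = (1)*(0.753) + (0.253)*(-0.062) = 0.737314.
  denominator = (1)^2 + (0.253)^2 + (0.753)^2 + (-0.062)^2 = 1.634862.
  rho(2) = 0.737314 / 1.634862 = 0.4510.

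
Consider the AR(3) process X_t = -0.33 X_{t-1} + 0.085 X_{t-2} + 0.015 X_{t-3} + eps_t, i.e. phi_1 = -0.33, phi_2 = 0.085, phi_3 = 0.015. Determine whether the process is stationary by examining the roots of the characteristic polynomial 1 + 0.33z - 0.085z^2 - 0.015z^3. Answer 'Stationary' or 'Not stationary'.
\text{Stationary}

The AR(p) characteristic polynomial is P(z) = 1 + 0.33z - 0.085z^2 - 0.015z^3.
Stationarity requires all roots to lie outside the unit circle, i.e. |z| > 1 for every root.
Degree 3: look for a simple real root z0 first, then factor out (1 - z/z0) and solve the remaining quadratic.
Testing z0 = 4: P(4) = 1 + (0.33)(4) + (-0.085)(4)^2 + (-0.015)(4)^3
  = 1 + (1.32) + (-1.36) + (-0.96) = 0.  So z_0 = 4 is a root, |z_0| = 4.
Divide out the factor (1 - 0.25 z) = (1 - z/z0) (since 1/z0 = 0.25):
  P(z) = (1 - 0.25 z)(1 + (0.58) z + (0.06) z^2)
  [check: z-coef 0.58 - (0.25) = 0.33; z^2-coef 0.06 - (0.25)(0.58) = -0.085; z^3-coef -(0.25)(0.06) = -0.015.]
Remaining roots from the quadratic factor 1 + (0.58) z + (0.06) z^2:
  Set 1 + (0.58) z + (0.06) z^2 = 0, i.e. a z^2 + b z + c = 0 with a = 0.06, b = 0.58, c = 1.
  Discriminant D = b^2 - 4ac = (0.58)^2 - 4*(0.06)*1 = 0.3364 - (0.24) = 0.0964.
  D >= 0, so the roots are real: z = (-b +/- sqrt(D)) / (2a) = (-0.58 +/- 0.310483) / (0.12).
    z_1 = (-0.58 + 0.310483) / (0.12) = -2.246,   |z_1| = 2.246.
    z_2 = (-0.58 - 0.310483) / (0.12) = -7.4207,   |z_2| = 7.4207.
Moduli of all roots: 4.0000, 2.2460, 7.4207.
All moduli strictly greater than 1? Yes.
Verdict: Stationary.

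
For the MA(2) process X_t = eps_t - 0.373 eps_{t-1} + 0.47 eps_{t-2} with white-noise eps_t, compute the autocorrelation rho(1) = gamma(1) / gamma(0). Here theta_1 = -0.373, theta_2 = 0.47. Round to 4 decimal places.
\rho(1) = -0.4032

For an MA(q) process with theta_0 = 1, the autocovariance is
  gamma(k) = sigma^2 * sum_{i=0..q-k} theta_i * theta_{i+k},
and rho(k) = gamma(k) / gamma(0). Sigma^2 cancels.
  numerator   = (1)*(-0.373) + (-0.373)*(0.47) = -0.54831.
  denominator = (1)^2 + (-0.373)^2 + (0.47)^2 = 1.360029.
  rho(1) = -0.54831 / 1.360029 = -0.4032.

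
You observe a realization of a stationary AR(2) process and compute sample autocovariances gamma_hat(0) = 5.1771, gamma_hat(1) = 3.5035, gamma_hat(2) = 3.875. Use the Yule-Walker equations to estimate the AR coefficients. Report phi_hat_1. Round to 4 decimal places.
\hat\phi_{1} = 0.3140

The Yule-Walker equations for an AR(p) process read, in matrix form,
  Gamma_p phi = r_p,   with   (Gamma_p)_{ij} = gamma(|i - j|),
                       (r_p)_i = gamma(i),   i,j = 1..p.
Substitute the sample gammas (Toeplitz matrix and right-hand side of size 2):
  Gamma_p = [[5.1771, 3.5035], [3.5035, 5.1771]]
  r_p     = [3.5035, 3.875]
Written out:
  5.1771 phi_1 + 3.5035 phi_2 = 3.5035
  3.5035 phi_1 + 5.1771 phi_2 = 3.875
Solve by Cramer's rule:
  det = gamma(0)^2 - gamma(1)^2 = (5.1771)^2 - (3.5035)^2 = 26.80236441 - 12.27451225 = 14.52785216
  phi_hat_1 = [gamma(1) gamma(0) - gamma(1) gamma(2)] / det = [(3.5035)(5.1771) - (3.5035)(3.875)] / 14.52785216 = 4.56190735 / 14.52785216 = 0.314
  phi_hat_2 = [gamma(0) gamma(2) - gamma(1)^2] / det = [(5.1771)(3.875) - (3.5035)^2] / 14.52785216 = 7.78675025 / 14.52785216 = 0.536
So phi_hat = [0.3140, 0.5360].
Therefore phi_hat_1 = 0.3140.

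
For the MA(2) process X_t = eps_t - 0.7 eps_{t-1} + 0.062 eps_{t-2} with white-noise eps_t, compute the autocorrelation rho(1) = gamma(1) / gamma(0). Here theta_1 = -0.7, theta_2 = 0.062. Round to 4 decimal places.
\rho(1) = -0.4976

For an MA(q) process with theta_0 = 1, the autocovariance is
  gamma(k) = sigma^2 * sum_{i=0..q-k} theta_i * theta_{i+k},
and rho(k) = gamma(k) / gamma(0). Sigma^2 cancels.
  numerator   = (1)*(-0.7) + (-0.7)*(0.062) = -0.7434.
  denominator = (1)^2 + (-0.7)^2 + (0.062)^2 = 1.493844.
  rho(1) = -0.7434 / 1.493844 = -0.4976.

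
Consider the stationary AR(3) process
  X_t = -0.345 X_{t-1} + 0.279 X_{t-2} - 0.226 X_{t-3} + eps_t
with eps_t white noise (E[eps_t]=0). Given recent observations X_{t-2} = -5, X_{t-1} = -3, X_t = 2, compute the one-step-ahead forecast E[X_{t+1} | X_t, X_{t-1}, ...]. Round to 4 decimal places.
E[X_{t+1} \mid \mathcal F_t] = -0.3970

For an AR(p) model X_t = c + sum_i phi_i X_{t-i} + eps_t, the
one-step-ahead conditional mean is
  E[X_{t+1} | X_t, ...] = c + sum_i phi_i X_{t+1-i}.
Substitute known values:
  E[X_{t+1} | ...] = (-0.345) * (2) + (0.279) * (-3) + (-0.226) * (-5)
                   = -0.3970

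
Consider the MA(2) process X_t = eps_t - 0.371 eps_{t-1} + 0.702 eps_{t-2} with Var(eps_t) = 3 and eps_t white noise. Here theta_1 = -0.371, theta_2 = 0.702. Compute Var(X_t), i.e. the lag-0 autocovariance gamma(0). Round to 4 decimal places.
\gamma(0) = 4.8913

For an MA(q) process X_t = eps_t + sum_i theta_i eps_{t-i} with
Var(eps_t) = sigma^2, the variance is
  gamma(0) = sigma^2 * (1 + sum_i theta_i^2).
  sum_i theta_i^2 = (-0.371)^2 + (0.702)^2 = 0.137641 + 0.492804 = 0.630445.
  gamma(0) = 3 * (1 + 0.630445) = 3 * 1.630445 = 4.891335, which rounds to 4.8913.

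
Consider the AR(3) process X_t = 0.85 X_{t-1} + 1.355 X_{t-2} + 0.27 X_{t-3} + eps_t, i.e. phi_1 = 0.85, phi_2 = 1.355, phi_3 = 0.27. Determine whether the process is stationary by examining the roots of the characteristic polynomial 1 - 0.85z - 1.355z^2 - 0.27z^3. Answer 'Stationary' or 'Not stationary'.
\text{Not stationary}

The AR(p) characteristic polynomial is P(z) = 1 - 0.85z - 1.355z^2 - 0.27z^3.
Stationarity requires all roots to lie outside the unit circle, i.e. |z| > 1 for every root.
Degree 3: look for a simple real root z0 first, then factor out (1 - z/z0) and solve the remaining quadratic.
Testing z0 = -4: P(-4) = 1 + (-0.85)(-4) + (-1.355)(-4)^2 + (-0.27)(-4)^3
  = 1 + (3.4) + (-21.68) + (17.28) = 0.  So z_0 = -4 is a root, |z_0| = 4.
Divide out the factor (1 + 0.25 z) = (1 - z/z0) (since 1/z0 = -0.25):
  P(z) = (1 + 0.25 z)(1 + (-1.1) z + (-1.08) z^2)
  [check: z-coef -1.1 - (-0.25) = -0.85; z^2-coef -1.08 - (-0.25)(-1.1) = -1.355; z^3-coef -(-0.25)(-1.08) = -0.27.]
Remaining roots from the quadratic factor 1 + (-1.1) z + (-1.08) z^2:
  Set 1 + (-1.1) z + (-1.08) z^2 = 0, i.e. a z^2 + b z + c = 0 with a = -1.08, b = -1.1, c = 1.
  Discriminant D = b^2 - 4ac = (-1.1)^2 - 4*(-1.08)*1 = 1.21 - (-4.32) = 5.53.
  D >= 0, so the roots are real: z = (-b +/- sqrt(D)) / (2a) = (1.1 +/- 2.351595) / (-2.16).
    z_1 = (1.1 + 2.351595) / (-2.16) = -1.598,   |z_1| = 1.598.
    z_2 = (1.1 - 2.351595) / (-2.16) = 0.5794,   |z_2| = 0.5794.
Moduli of all roots: 4.0000, 1.5980, 0.5794.
All moduli strictly greater than 1? No.
Verdict: Not stationary.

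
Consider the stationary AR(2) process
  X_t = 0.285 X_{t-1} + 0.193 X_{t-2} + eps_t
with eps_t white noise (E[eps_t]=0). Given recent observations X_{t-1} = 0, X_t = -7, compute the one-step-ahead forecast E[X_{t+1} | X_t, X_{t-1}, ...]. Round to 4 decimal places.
E[X_{t+1} \mid \mathcal F_t] = -1.9950

For an AR(p) model X_t = c + sum_i phi_i X_{t-i} + eps_t, the
one-step-ahead conditional mean is
  E[X_{t+1} | X_t, ...] = c + sum_i phi_i X_{t+1-i}.
Substitute known values:
  E[X_{t+1} | ...] = (0.285) * (-7) + (0.193) * (0)
                   = -1.9950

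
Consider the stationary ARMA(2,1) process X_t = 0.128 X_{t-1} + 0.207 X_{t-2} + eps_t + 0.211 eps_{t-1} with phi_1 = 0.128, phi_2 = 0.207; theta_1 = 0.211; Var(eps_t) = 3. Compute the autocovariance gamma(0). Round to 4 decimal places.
\gamma(0) = 3.5806

Multiply the model equation by X_{t-k} and take expectations. With theta_0 = psi_0 = 1 and psi_j the MA(infinity) weights, this gives
  gamma(k) - sum_i phi_i gamma(k-i) = c_k,
  c_k = sigma^2 * sum_{j=k..q} theta_j psi_{j-k}   (c_k = 0 for k > q),
using gamma(-m) = gamma(m).
psi-weights needed (psi_j = theta_j + sum_i phi_i psi_{j-i}):
  psi_1 = theta_1 + phi_1 = 0.211 + (0.128) = 0.339
Right-hand sides:
  c_0 = sigma^2 (1 + theta_1 psi_1) = 3 * (1 + (0.211)(0.339)) = 3 * 1.071529 = 3.214587
  c_1 = sigma^2 theta_1 = 3 * (0.211) = 0.633
  c_2 = 0
Equations for k = 0, 1, 2 (AR order 2, c_2 = 0):
  (E0) gamma(0) = phi_1 gamma(1) + phi_2 gamma(2) + c_0
  (E1) gamma(1) = phi_1 gamma(0) + phi_2 gamma(1) + c_1
  (E2) gamma(2) = phi_1 gamma(1) + phi_2 gamma(0)
From (E1): gamma(1) = A gamma(0) + B with
  A = phi_1 / (1 - phi_2) = 0.128 / 0.793 = 0.161412,   B = c_1 / (1 - phi_2) = 0.633 / 0.793 = 0.798235.
Insert (E2) into (E0): gamma(0) (1 - phi_2^2) = phi_1 (1 + phi_2) gamma(1) + c_0.
  phi_1 (1 + phi_2) = (0.128)(1.207) = 0.154496,   1 - phi_2^2 = 0.957151.
Replace gamma(1) by A gamma(0) + B and collect gamma(0):
  gamma(0) [0.957151 - (0.154496)(0.161412)] = (0.154496)(0.798235) + 3.214587
  gamma(0) * 0.932213 = 3.337911
  gamma(0) = 3.337911 / 0.932213 = 3.58063.
Therefore gamma(0) = 3.5806 (to 4 decimal places).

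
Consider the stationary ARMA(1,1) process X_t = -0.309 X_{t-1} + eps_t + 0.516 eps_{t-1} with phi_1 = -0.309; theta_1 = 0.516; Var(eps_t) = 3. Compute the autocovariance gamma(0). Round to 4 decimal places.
\gamma(0) = 3.1421

Multiply the model equation by X_{t-k} and take expectations. With theta_0 = psi_0 = 1 and psi_j the MA(infinity) weights, this gives
  gamma(k) - sum_i phi_i gamma(k-i) = c_k,
  c_k = sigma^2 * sum_{j=k..q} theta_j psi_{j-k}   (c_k = 0 for k > q),
using gamma(-m) = gamma(m).
psi-weights needed (psi_j = theta_j + sum_i phi_i psi_{j-i}):
  psi_1 = theta_1 + phi_1 = 0.516 + (-0.309) = 0.207
Right-hand sides:
  c_0 = sigma^2 (1 + theta_1 psi_1) = 3 * (1 + (0.516)(0.207)) = 3 * 1.106812 = 3.320436
  c_1 = sigma^2 theta_1 = 3 * (0.516) = 1.548
  c_2 = 0
Equations for k = 0 and k = 1 (AR order 1):
  gamma(0) = phi_1 gamma(1) + c_0
  gamma(1) = phi_1 gamma(0) + c_1
Substituting the second into the first: gamma(0) (1 - phi_1^2) = c_0 + phi_1 c_1, so
  gamma(0) = (c_0 + phi_1 c_1) / (1 - phi_1^2) = (3.320436 + (-0.309)(1.548)) / (1 - (-0.309)^2) = 2.842104 / 0.904519 = 3.142116.
Therefore gamma(0) = 3.1421 (to 4 decimal places).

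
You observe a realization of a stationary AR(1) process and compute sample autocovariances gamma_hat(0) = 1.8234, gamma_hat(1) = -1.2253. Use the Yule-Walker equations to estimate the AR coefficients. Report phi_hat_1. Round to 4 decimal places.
\hat\phi_{1} = -0.6720

The Yule-Walker equations for an AR(p) process read, in matrix form,
  Gamma_p phi = r_p,   with   (Gamma_p)_{ij} = gamma(|i - j|),
                       (r_p)_i = gamma(i),   i,j = 1..p.
Substitute the sample gammas (Toeplitz matrix and right-hand side of size 1):
  Gamma_p = [[1.8234]]
  r_p     = [-1.2253]
With p = 1 this is the single equation gamma(0) phi_1 = gamma(1):
  phi_hat_1 = gamma(1) / gamma(0) = -1.2253 / 1.8234 = -0.6720.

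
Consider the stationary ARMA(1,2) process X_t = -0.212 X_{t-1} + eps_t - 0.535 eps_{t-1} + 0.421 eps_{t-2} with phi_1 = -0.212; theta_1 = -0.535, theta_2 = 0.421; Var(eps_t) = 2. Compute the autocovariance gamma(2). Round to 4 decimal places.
\gamma(2) = 1.3738

Multiply the model equation by X_{t-k} and take expectations. With theta_0 = psi_0 = 1 and psi_j the MA(infinity) weights, this gives
  gamma(k) - sum_i phi_i gamma(k-i) = c_k,
  c_k = sigma^2 * sum_{j=k..q} theta_j psi_{j-k}   (c_k = 0 for k > q),
using gamma(-m) = gamma(m).
psi-weights needed (psi_j = theta_j + sum_i phi_i psi_{j-i}):
  psi_1 = theta_1 + phi_1 = -0.535 + (-0.212) = -0.747
  psi_2 = theta_2 + phi_1 psi_1 = 0.421 + (-0.212)(-0.747) = 0.579364
Right-hand sides:
  c_0 = sigma^2 (1 + theta_1 psi_1 + theta_2 psi_2) = 2 * (1 + (-0.535)(-0.747) + (0.421)(0.579364)) = 2 * 1.643557 = 3.287114
  c_1 = sigma^2 (theta_1 + theta_2 psi_1) = 2 * (-0.535 + (0.421)(-0.747)) = -1.698974
  c_2 = sigma^2 theta_2 = 2 * (0.421) = 0.842
Equations for k = 0 and k = 1 (AR order 1):
  gamma(0) = phi_1 gamma(1) + c_0
  gamma(1) = phi_1 gamma(0) + c_1
Substituting the second into the first: gamma(0) (1 - phi_1^2) = c_0 + phi_1 c_1, so
  gamma(0) = (c_0 + phi_1 c_1) / (1 - phi_1^2) = (3.287114 + (-0.212)(-1.698974)) / (1 - (-0.212)^2) = 3.647297 / 0.955056 = 3.818935.
  gamma(1) = phi_1 gamma(0) + c_1 = (-0.212)(3.818935) + (-1.698974) = -2.508588.
For k = 2: gamma(2) = phi_1 gamma(1) + c_2
  = (-0.212)(-2.508588) + (0.842) = 1.373821.
Therefore gamma(2) = 1.3738 (to 4 decimal places).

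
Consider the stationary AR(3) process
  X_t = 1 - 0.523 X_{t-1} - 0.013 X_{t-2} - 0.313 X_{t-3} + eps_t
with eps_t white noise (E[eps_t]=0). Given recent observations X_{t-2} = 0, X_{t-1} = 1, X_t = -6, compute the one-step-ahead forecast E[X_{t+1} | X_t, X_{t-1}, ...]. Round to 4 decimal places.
E[X_{t+1} \mid \mathcal F_t] = 4.1250

For an AR(p) model X_t = c + sum_i phi_i X_{t-i} + eps_t, the
one-step-ahead conditional mean is
  E[X_{t+1} | X_t, ...] = c + sum_i phi_i X_{t+1-i}.
Substitute known values:
  E[X_{t+1} | ...] = 1 + (-0.523) * (-6) + (-0.013) * (1) + (-0.313) * (0)
                   = 4.1250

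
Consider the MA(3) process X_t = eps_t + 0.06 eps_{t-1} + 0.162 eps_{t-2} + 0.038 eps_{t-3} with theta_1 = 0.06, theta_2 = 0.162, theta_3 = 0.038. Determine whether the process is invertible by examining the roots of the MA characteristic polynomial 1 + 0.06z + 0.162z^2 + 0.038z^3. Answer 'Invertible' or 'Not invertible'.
\text{Invertible}

The MA(q) characteristic polynomial is P(z) = 1 + 0.06z + 0.162z^2 + 0.038z^3.
Invertibility requires all roots to lie outside the unit circle, i.e. |z| > 1 for every root.
Degree 3: look for a simple real root z0 first, then factor out (1 - z/z0) and solve the remaining quadratic.
Testing z0 = -5: P(-5) = 1 + (0.06)(-5) + (0.162)(-5)^2 + (0.038)(-5)^3
  = 1 + (-0.3) + (4.05) + (-4.75) = 0.  So z_0 = -5 is a root, |z_0| = 5.
Divide out the factor (1 + 0.2 z) = (1 - z/z0) (since 1/z0 = -0.2):
  P(z) = (1 + 0.2 z)(1 + (-0.14) z + (0.19) z^2)
  [check: z-coef -0.14 - (-0.2) = 0.06; z^2-coef 0.19 - (-0.2)(-0.14) = 0.162; z^3-coef -(-0.2)(0.19) = 0.038.]
Remaining roots from the quadratic factor 1 + (-0.14) z + (0.19) z^2:
  Set 1 + (-0.14) z + (0.19) z^2 = 0, i.e. a z^2 + b z + c = 0 with a = 0.19, b = -0.14, c = 1.
  Discriminant D = b^2 - 4ac = (-0.14)^2 - 4*(0.19)*1 = 0.0196 - (0.76) = -0.7404.
  D < 0, so the roots are the complex-conjugate pair z = (-b +/- i sqrt(-D)) / (2a) = 0.3684 +/- 2.2644i.
  For a conjugate pair |z|^2 = z * conj(z) = (product of roots) = c/a = 1/(0.19) = 5.263158, so |z| = sqrt(5.263158) = 2.2942 for both roots.
Moduli of all roots: 5.0000, 2.2942, 2.2942.
All moduli strictly greater than 1? Yes.
Verdict: Invertible.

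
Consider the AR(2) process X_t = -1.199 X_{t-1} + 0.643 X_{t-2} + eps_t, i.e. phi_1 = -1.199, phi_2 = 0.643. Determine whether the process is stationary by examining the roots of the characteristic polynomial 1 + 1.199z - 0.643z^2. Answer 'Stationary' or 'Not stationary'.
\text{Not stationary}

The AR(p) characteristic polynomial is P(z) = 1 + 1.199z - 0.643z^2.
Stationarity requires all roots to lie outside the unit circle, i.e. |z| > 1 for every root.
Set 1 + (1.199) z + (-0.643) z^2 = 0, i.e. a z^2 + b z + c = 0 with a = -0.643, b = 1.199, c = 1.
Discriminant D = b^2 - 4ac = (1.199)^2 - 4*(-0.643)*1 = 1.437601 - (-2.572) = 4.009601.
D >= 0, so the roots are real: z = (-b +/- sqrt(D)) / (2a) = (-1.199 +/- 2.002399) / (-1.286).
  z_1 = (-1.199 + 2.002399) / (-1.286) = -0.6247,   |z_1| = 0.6247.
  z_2 = (-1.199 - 2.002399) / (-1.286) = 2.4894,   |z_2| = 2.4894.
Moduli of all roots: 0.6247, 2.4894.
All moduli strictly greater than 1? No.
Verdict: Not stationary.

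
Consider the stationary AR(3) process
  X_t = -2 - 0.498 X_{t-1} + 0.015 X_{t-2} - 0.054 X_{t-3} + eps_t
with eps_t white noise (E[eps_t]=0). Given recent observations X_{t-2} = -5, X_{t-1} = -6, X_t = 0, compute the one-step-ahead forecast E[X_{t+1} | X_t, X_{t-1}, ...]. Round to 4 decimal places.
E[X_{t+1} \mid \mathcal F_t] = -1.8200

For an AR(p) model X_t = c + sum_i phi_i X_{t-i} + eps_t, the
one-step-ahead conditional mean is
  E[X_{t+1} | X_t, ...] = c + sum_i phi_i X_{t+1-i}.
Substitute known values:
  E[X_{t+1} | ...] = -2 + (-0.498) * (0) + (0.015) * (-6) + (-0.054) * (-5)
                   = -1.8200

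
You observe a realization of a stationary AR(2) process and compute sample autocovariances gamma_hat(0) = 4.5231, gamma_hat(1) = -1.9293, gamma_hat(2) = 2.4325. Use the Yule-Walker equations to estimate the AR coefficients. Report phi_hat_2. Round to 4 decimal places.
\hat\phi_{2} = 0.4350

The Yule-Walker equations for an AR(p) process read, in matrix form,
  Gamma_p phi = r_p,   with   (Gamma_p)_{ij} = gamma(|i - j|),
                       (r_p)_i = gamma(i),   i,j = 1..p.
Substitute the sample gammas (Toeplitz matrix and right-hand side of size 2):
  Gamma_p = [[4.5231, -1.9293], [-1.9293, 4.5231]]
  r_p     = [-1.9293, 2.4325]
Written out:
  4.5231 phi_1 - 1.9293 phi_2 = -1.9293
  -1.9293 phi_1 + 4.5231 phi_2 = 2.4325
Solve by Cramer's rule:
  det = gamma(0)^2 - gamma(1)^2 = (4.5231)^2 - (-1.9293)^2 = 20.45843361 - 3.72219849 = 16.73623512
  phi_hat_1 = [gamma(1) gamma(0) - gamma(1) gamma(2)] / det = [(-1.9293)(4.5231) - (-1.9293)(2.4325)] / 16.73623512 = -4.03339458 / 16.73623512 = -0.241
  phi_hat_2 = [gamma(0) gamma(2) - gamma(1)^2] / det = [(4.5231)(2.4325) - (-1.9293)^2] / 16.73623512 = 7.28024226 / 16.73623512 = 0.435
So phi_hat = [-0.2410, 0.4350].
Therefore phi_hat_2 = 0.4350.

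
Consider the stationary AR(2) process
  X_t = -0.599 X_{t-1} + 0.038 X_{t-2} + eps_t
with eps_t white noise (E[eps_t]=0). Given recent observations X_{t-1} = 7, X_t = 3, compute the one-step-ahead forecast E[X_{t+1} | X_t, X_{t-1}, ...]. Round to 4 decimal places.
E[X_{t+1} \mid \mathcal F_t] = -1.5310

For an AR(p) model X_t = c + sum_i phi_i X_{t-i} + eps_t, the
one-step-ahead conditional mean is
  E[X_{t+1} | X_t, ...] = c + sum_i phi_i X_{t+1-i}.
Substitute known values:
  E[X_{t+1} | ...] = (-0.599) * (3) + (0.038) * (7)
                   = -1.5310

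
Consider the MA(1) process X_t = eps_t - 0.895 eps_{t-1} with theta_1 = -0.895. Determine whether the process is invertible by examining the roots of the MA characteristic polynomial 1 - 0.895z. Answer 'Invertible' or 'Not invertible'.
\text{Invertible}

The MA(q) characteristic polynomial is P(z) = 1 - 0.895z.
Invertibility requires all roots to lie outside the unit circle, i.e. |z| > 1 for every root.
This is linear in z: 1 + (-0.895) z = 0  =>  z = -1/(-0.895) = 1.117318,  |z| = 1.117318.
Moduli of all roots: 1.1173.
All moduli strictly greater than 1? Yes.
Verdict: Invertible.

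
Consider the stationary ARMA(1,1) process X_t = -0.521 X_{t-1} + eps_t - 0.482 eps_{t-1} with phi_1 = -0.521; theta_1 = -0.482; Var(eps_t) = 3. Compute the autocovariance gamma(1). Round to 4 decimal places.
\gamma(1) = -5.1672

Multiply the model equation by X_{t-k} and take expectations. With theta_0 = psi_0 = 1 and psi_j the MA(infinity) weights, this gives
  gamma(k) - sum_i phi_i gamma(k-i) = c_k,
  c_k = sigma^2 * sum_{j=k..q} theta_j psi_{j-k}   (c_k = 0 for k > q),
using gamma(-m) = gamma(m).
psi-weights needed (psi_j = theta_j + sum_i phi_i psi_{j-i}):
  psi_1 = theta_1 + phi_1 = -0.482 + (-0.521) = -1.003
Right-hand sides:
  c_0 = sigma^2 (1 + theta_1 psi_1) = 3 * (1 + (-0.482)(-1.003)) = 3 * 1.483446 = 4.450338
  c_1 = sigma^2 theta_1 = 3 * (-0.482) = -1.446
  c_2 = 0
Equations for k = 0 and k = 1 (AR order 1):
  gamma(0) = phi_1 gamma(1) + c_0
  gamma(1) = phi_1 gamma(0) + c_1
Substituting the second into the first: gamma(0) (1 - phi_1^2) = c_0 + phi_1 c_1, so
  gamma(0) = (c_0 + phi_1 c_1) / (1 - phi_1^2) = (4.450338 + (-0.521)(-1.446)) / (1 - (-0.521)^2) = 5.203704 / 0.728559 = 7.142461.
  gamma(1) = phi_1 gamma(0) + c_1 = (-0.521)(7.142461) + (-1.446) = -5.167222.
Therefore gamma(1) = -5.1672 (to 4 decimal places).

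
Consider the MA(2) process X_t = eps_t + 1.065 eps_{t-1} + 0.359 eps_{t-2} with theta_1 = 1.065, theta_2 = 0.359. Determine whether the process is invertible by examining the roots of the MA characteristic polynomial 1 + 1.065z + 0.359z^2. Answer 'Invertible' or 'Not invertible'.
\text{Invertible}

The MA(q) characteristic polynomial is P(z) = 1 + 1.065z + 0.359z^2.
Invertibility requires all roots to lie outside the unit circle, i.e. |z| > 1 for every root.
Set 1 + (1.065) z + (0.359) z^2 = 0, i.e. a z^2 + b z + c = 0 with a = 0.359, b = 1.065, c = 1.
Discriminant D = b^2 - 4ac = (1.065)^2 - 4*(0.359)*1 = 1.134225 - (1.436) = -0.301775.
D < 0, so the roots are the complex-conjugate pair z = (-b +/- i sqrt(-D)) / (2a) = -1.4833 +/- 0.7651i.
For a conjugate pair |z|^2 = z * conj(z) = (product of roots) = c/a = 1/(0.359) = 2.785515, so |z| = sqrt(2.785515) = 1.669 for both roots.
Moduli of all roots: 1.6690, 1.6690.
All moduli strictly greater than 1? Yes.
Verdict: Invertible.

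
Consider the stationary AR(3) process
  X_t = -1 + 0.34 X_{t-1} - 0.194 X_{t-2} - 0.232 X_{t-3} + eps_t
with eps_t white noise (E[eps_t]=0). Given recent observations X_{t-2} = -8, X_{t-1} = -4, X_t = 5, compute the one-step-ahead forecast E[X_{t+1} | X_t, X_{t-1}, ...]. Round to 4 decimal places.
E[X_{t+1} \mid \mathcal F_t] = 3.3320

For an AR(p) model X_t = c + sum_i phi_i X_{t-i} + eps_t, the
one-step-ahead conditional mean is
  E[X_{t+1} | X_t, ...] = c + sum_i phi_i X_{t+1-i}.
Substitute known values:
  E[X_{t+1} | ...] = -1 + (0.34) * (5) + (-0.194) * (-4) + (-0.232) * (-8)
                   = 3.3320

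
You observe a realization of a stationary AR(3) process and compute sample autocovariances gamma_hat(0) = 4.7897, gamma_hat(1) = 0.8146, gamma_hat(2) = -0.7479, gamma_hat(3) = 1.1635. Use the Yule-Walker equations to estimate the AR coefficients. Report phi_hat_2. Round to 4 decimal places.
\hat\phi_{2} = -0.2570

The Yule-Walker equations for an AR(p) process read, in matrix form,
  Gamma_p phi = r_p,   with   (Gamma_p)_{ij} = gamma(|i - j|),
                       (r_p)_i = gamma(i),   i,j = 1..p.
Substitute the sample gammas (Toeplitz matrix and right-hand side of size 3):
  Gamma_p = [[4.7897, 0.8146, -0.7479], [0.8146, 4.7897, 0.8146], [-0.7479, 0.8146, 4.7897]]
  r_p     = [0.8146, -0.7479, 1.1635]
Written out (R1..R3):
  (R1) 4.7897 phi_1 + 0.8146 phi_2 - 0.7479 phi_3 = 0.8146
  (R2) 0.8146 phi_1 + 4.7897 phi_2 + 0.8146 phi_3 = -0.7479
  (R3) -0.7479 phi_1 + 0.8146 phi_2 + 4.7897 phi_3 = 1.1635
Gaussian elimination:
  R2 <- R2 - (0.8146/4.7897) R1 = R2 - (0.170073) R1:  4.651158 phi_2 + 0.941798 phi_3 = -0.886442
  R3 <- R3 - (-0.7479/4.7897) R1 = R3 - (-0.156148) R1:  0.941798 phi_2 + 4.672917 phi_3 = 1.290698
  R3 <- R3 - (0.941798/4.651158) R2 = R3 - (0.202487) R2:  4.482216 phi_3 = 1.47019
Back-substitution:
  phi_hat_3 = 1.47019 / 4.482216 = 0.328005
  phi_hat_2 = (-0.886442 - (0.941798)(0.328005)) / 4.651158 = -0.257002
  phi_hat_1 = (0.8146 - (0.8146)(-0.257002) - (-0.7479)(0.328005)) / 4.7897 = 0.265
So phi_hat = [0.2650, -0.2570, 0.3280].
Therefore phi_hat_2 = -0.2570.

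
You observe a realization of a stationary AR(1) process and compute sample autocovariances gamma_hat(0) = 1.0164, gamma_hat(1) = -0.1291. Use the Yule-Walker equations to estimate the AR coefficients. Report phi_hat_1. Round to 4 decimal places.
\hat\phi_{1} = -0.1270

The Yule-Walker equations for an AR(p) process read, in matrix form,
  Gamma_p phi = r_p,   with   (Gamma_p)_{ij} = gamma(|i - j|),
                       (r_p)_i = gamma(i),   i,j = 1..p.
Substitute the sample gammas (Toeplitz matrix and right-hand side of size 1):
  Gamma_p = [[1.0164]]
  r_p     = [-0.1291]
With p = 1 this is the single equation gamma(0) phi_1 = gamma(1):
  phi_hat_1 = gamma(1) / gamma(0) = -0.1291 / 1.0164 = -0.1270.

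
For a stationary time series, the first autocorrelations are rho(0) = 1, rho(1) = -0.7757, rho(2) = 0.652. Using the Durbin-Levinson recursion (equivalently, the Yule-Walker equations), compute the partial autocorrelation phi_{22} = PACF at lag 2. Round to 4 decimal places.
\phi_{22} = 0.1263

The PACF at lag k is phi_{kk}, the last component of the solution
to the Yule-Walker system G_k phi = r_k where
  (G_k)_{ij} = rho(|i - j|), (r_k)_i = rho(i), i,j = 1..k.
Equivalently, Durbin-Levinson gives phi_{kk} iteratively:
  phi_{11} = rho(1)
  phi_{kk} = [rho(k) - sum_{j=1..k-1} phi_{k-1,j} rho(k-j)]
            / [1 - sum_{j=1..k-1} phi_{k-1,j} rho(j)],
  phi_{k,j} = phi_{k-1,j} - phi_{kk} phi_{k-1,k-j},  j = 1..k-1.
Step k = 1:
  phi_11 = rho(1) = -0.7757.
Step k = 2:
  phi_22 = [rho(2) - phi_11 rho(1)] / [1 - phi_11 rho(1)] = [0.652 - (-0.7757)(-0.7757)] / [1 - (-0.7757)(-0.7757)]
         = 0.05028951 / 0.39828951 = 0.1263.
Therefore phi_{22} = 0.1263.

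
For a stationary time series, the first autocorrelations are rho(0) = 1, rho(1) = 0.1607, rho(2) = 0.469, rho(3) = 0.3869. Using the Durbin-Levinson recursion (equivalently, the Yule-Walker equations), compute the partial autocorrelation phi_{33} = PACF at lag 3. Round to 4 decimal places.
\phi_{33} = 0.3530

The PACF at lag k is phi_{kk}, the last component of the solution
to the Yule-Walker system G_k phi = r_k where
  (G_k)_{ij} = rho(|i - j|), (r_k)_i = rho(i), i,j = 1..k.
Equivalently, Durbin-Levinson gives phi_{kk} iteratively:
  phi_{11} = rho(1)
  phi_{kk} = [rho(k) - sum_{j=1..k-1} phi_{k-1,j} rho(k-j)]
            / [1 - sum_{j=1..k-1} phi_{k-1,j} rho(j)],
  phi_{k,j} = phi_{k-1,j} - phi_{kk} phi_{k-1,k-j},  j = 1..k-1.
Step k = 1:
  phi_11 = rho(1) = 0.1607.
Step k = 2:
  phi_22 = [rho(2) - phi_11 rho(1)] / [1 - phi_11 rho(1)] = [0.469 - (0.1607)(0.1607)] / [1 - (0.1607)(0.1607)]
         = 0.44317551 / 0.97417551 = 0.454924.
  Update: phi_21 = phi_11 - phi_22 phi_11 = 0.1607 - (0.454924)(0.1607) = 0.087594.
Step k = 3:
  phi_33 = [rho(3) - phi_21 rho(2) - phi_22 rho(1)] / [1 - phi_21 rho(1) - phi_22 rho(2)]
    numerator   = 0.3869 - (0.087594)(0.469) - (0.454924)(0.1607) = 0.27271229
    denominator = 1 - (0.087594)(0.1607) - (0.454924)(0.469) = 0.77256448
  phi_33 = 0.27271229 / 0.77256448 = 0.353.
Therefore phi_{33} = 0.3530.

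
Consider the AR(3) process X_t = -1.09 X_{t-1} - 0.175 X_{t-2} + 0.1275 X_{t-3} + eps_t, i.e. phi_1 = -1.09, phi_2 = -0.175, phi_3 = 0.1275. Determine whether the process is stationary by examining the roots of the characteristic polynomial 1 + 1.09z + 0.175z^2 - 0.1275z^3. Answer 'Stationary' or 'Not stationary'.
\text{Stationary}

The AR(p) characteristic polynomial is P(z) = 1 + 1.09z + 0.175z^2 - 0.1275z^3.
Stationarity requires all roots to lie outside the unit circle, i.e. |z| > 1 for every root.
Degree 3: look for a simple real root z0 first, then factor out (1 - z/z0) and solve the remaining quadratic.
Testing z0 = 4: P(4) = 1 + (1.09)(4) + (0.175)(4)^2 + (-0.1275)(4)^3
  = 1 + (4.36) + (2.8) + (-8.16) = 0.  So z_0 = 4 is a root, |z_0| = 4.
Divide out the factor (1 - 0.25 z) = (1 - z/z0) (since 1/z0 = 0.25):
  P(z) = (1 - 0.25 z)(1 + (1.34) z + (0.51) z^2)
  [check: z-coef 1.34 - (0.25) = 1.09; z^2-coef 0.51 - (0.25)(1.34) = 0.175; z^3-coef -(0.25)(0.51) = -0.1275.]
Remaining roots from the quadratic factor 1 + (1.34) z + (0.51) z^2:
  Set 1 + (1.34) z + (0.51) z^2 = 0, i.e. a z^2 + b z + c = 0 with a = 0.51, b = 1.34, c = 1.
  Discriminant D = b^2 - 4ac = (1.34)^2 - 4*(0.51)*1 = 1.7956 - (2.04) = -0.2444.
  D < 0, so the roots are the complex-conjugate pair z = (-b +/- i sqrt(-D)) / (2a) = -1.3137 +/- 0.4847i.
  For a conjugate pair |z|^2 = z * conj(z) = (product of roots) = c/a = 1/(0.51) = 1.960784, so |z| = sqrt(1.960784) = 1.4003 for both roots.
Moduli of all roots: 4.0000, 1.4003, 1.4003.
All moduli strictly greater than 1? Yes.
Verdict: Stationary.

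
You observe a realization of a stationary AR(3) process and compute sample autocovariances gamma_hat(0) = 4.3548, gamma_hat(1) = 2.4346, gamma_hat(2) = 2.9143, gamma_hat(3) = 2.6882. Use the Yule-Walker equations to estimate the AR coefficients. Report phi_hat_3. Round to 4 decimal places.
\hat\phi_{3} = 0.2930

The Yule-Walker equations for an AR(p) process read, in matrix form,
  Gamma_p phi = r_p,   with   (Gamma_p)_{ij} = gamma(|i - j|),
                       (r_p)_i = gamma(i),   i,j = 1..p.
Substitute the sample gammas (Toeplitz matrix and right-hand side of size 3):
  Gamma_p = [[4.3548, 2.4346, 2.9143], [2.4346, 4.3548, 2.4346], [2.9143, 2.4346, 4.3548]]
  r_p     = [2.4346, 2.9143, 2.6882]
Written out (R1..R3):
  (R1) 4.3548 phi_1 + 2.4346 phi_2 + 2.9143 phi_3 = 2.4346
  (R2) 2.4346 phi_1 + 4.3548 phi_2 + 2.4346 phi_3 = 2.9143
  (R3) 2.9143 phi_1 + 2.4346 phi_2 + 4.3548 phi_3 = 2.6882
Gaussian elimination:
  R2 <- R2 - (2.4346/4.3548) R1 = R2 - (0.559061) R1:  2.993709 phi_2 + 0.805328 phi_3 = 1.553209
  R3 <- R3 - (2.9143/4.3548) R1 = R3 - (0.669216) R1:  0.805328 phi_2 + 2.404505 phi_3 = 1.058928
  R3 <- R3 - (0.805328/2.993709) R2 = R3 - (0.269007) R2:  2.187867 phi_3 = 0.641104
Back-substitution:
  phi_hat_3 = 0.641104 / 2.187867 = 0.293027
  phi_hat_2 = (1.553209 - (0.805328)(0.293027)) / 2.993709 = 0.439998
  phi_hat_1 = (2.4346 - (2.4346)(0.439998) - (2.9143)(0.293027)) / 4.3548 = 0.116977
So phi_hat = [0.1170, 0.4400, 0.2930].
Therefore phi_hat_3 = 0.2930.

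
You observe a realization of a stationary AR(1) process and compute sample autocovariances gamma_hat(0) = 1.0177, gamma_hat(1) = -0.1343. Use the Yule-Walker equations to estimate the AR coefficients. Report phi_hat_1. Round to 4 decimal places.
\hat\phi_{1} = -0.1320

The Yule-Walker equations for an AR(p) process read, in matrix form,
  Gamma_p phi = r_p,   with   (Gamma_p)_{ij} = gamma(|i - j|),
                       (r_p)_i = gamma(i),   i,j = 1..p.
Substitute the sample gammas (Toeplitz matrix and right-hand side of size 1):
  Gamma_p = [[1.0177]]
  r_p     = [-0.1343]
With p = 1 this is the single equation gamma(0) phi_1 = gamma(1):
  phi_hat_1 = gamma(1) / gamma(0) = -0.1343 / 1.0177 = -0.1320.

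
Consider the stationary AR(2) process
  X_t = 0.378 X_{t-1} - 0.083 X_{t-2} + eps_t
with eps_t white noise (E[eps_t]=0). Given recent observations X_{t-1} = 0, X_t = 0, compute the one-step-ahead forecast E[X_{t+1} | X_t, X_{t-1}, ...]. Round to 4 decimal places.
E[X_{t+1} \mid \mathcal F_t] = 0.0000

For an AR(p) model X_t = c + sum_i phi_i X_{t-i} + eps_t, the
one-step-ahead conditional mean is
  E[X_{t+1} | X_t, ...] = c + sum_i phi_i X_{t+1-i}.
Substitute known values:
  E[X_{t+1} | ...] = (0.378) * (0) + (-0.083) * (0)
                   = 0.0000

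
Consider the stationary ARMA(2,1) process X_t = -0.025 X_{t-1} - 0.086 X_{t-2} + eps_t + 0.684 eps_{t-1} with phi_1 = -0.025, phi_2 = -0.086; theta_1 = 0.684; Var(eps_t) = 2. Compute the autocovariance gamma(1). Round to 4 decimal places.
\gamma(1) = 1.1930

Multiply the model equation by X_{t-k} and take expectations. With theta_0 = psi_0 = 1 and psi_j the MA(infinity) weights, this gives
  gamma(k) - sum_i phi_i gamma(k-i) = c_k,
  c_k = sigma^2 * sum_{j=k..q} theta_j psi_{j-k}   (c_k = 0 for k > q),
using gamma(-m) = gamma(m).
psi-weights needed (psi_j = theta_j + sum_i phi_i psi_{j-i}):
  psi_1 = theta_1 + phi_1 = 0.684 + (-0.025) = 0.659
Right-hand sides:
  c_0 = sigma^2 (1 + theta_1 psi_1) = 2 * (1 + (0.684)(0.659)) = 2 * 1.450756 = 2.901512
  c_1 = sigma^2 theta_1 = 2 * (0.684) = 1.368
  c_2 = 0
Equations for k = 0, 1, 2 (AR order 2, c_2 = 0):
  (E0) gamma(0) = phi_1 gamma(1) + phi_2 gamma(2) + c_0
  (E1) gamma(1) = phi_1 gamma(0) + phi_2 gamma(1) + c_1
  (E2) gamma(2) = phi_1 gamma(1) + phi_2 gamma(0)
From (E1): gamma(1) = A gamma(0) + B with
  A = phi_1 / (1 - phi_2) = -0.025 / 1.086 = -0.02302,   B = c_1 / (1 - phi_2) = 1.368 / 1.086 = 1.259669.
Insert (E2) into (E0): gamma(0) (1 - phi_2^2) = phi_1 (1 + phi_2) gamma(1) + c_0.
  phi_1 (1 + phi_2) = (-0.025)(0.914) = -0.02285,   1 - phi_2^2 = 0.992604.
Replace gamma(1) by A gamma(0) + B and collect gamma(0):
  gamma(0) [0.992604 - (-0.02285)(-0.02302)] = (-0.02285)(1.259669) + 2.901512
  gamma(0) * 0.992078 = 2.872729
  gamma(0) = 2.872729 / 0.992078 = 2.895668.
  gamma(1) = A gamma(0) + B = (-0.02302)(2.895668) + (1.259669) = 1.193009.
Therefore gamma(1) = 1.1930 (to 4 decimal places).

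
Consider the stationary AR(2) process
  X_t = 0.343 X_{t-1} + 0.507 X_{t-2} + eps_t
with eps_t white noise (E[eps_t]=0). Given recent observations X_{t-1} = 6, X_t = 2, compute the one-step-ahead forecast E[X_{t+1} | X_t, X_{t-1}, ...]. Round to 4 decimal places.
E[X_{t+1} \mid \mathcal F_t] = 3.7280

For an AR(p) model X_t = c + sum_i phi_i X_{t-i} + eps_t, the
one-step-ahead conditional mean is
  E[X_{t+1} | X_t, ...] = c + sum_i phi_i X_{t+1-i}.
Substitute known values:
  E[X_{t+1} | ...] = (0.343) * (2) + (0.507) * (6)
                   = 3.7280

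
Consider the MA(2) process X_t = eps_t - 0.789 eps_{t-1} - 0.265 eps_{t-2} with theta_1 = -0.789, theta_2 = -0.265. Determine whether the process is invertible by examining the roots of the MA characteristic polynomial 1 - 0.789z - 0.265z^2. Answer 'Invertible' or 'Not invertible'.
\text{Not invertible}

The MA(q) characteristic polynomial is P(z) = 1 - 0.789z - 0.265z^2.
Invertibility requires all roots to lie outside the unit circle, i.e. |z| > 1 for every root.
Set 1 + (-0.789) z + (-0.265) z^2 = 0, i.e. a z^2 + b z + c = 0 with a = -0.265, b = -0.789, c = 1.
Discriminant D = b^2 - 4ac = (-0.789)^2 - 4*(-0.265)*1 = 0.622521 - (-1.06) = 1.682521.
D >= 0, so the roots are real: z = (-b +/- sqrt(D)) / (2a) = (0.789 +/- 1.29712) / (-0.53).
  z_1 = (0.789 + 1.29712) / (-0.53) = -3.9361,   |z_1| = 3.9361.
  z_2 = (0.789 - 1.29712) / (-0.53) = 0.9587,   |z_2| = 0.9587.
Moduli of all roots: 3.9361, 0.9587.
All moduli strictly greater than 1? No.
Verdict: Not invertible.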